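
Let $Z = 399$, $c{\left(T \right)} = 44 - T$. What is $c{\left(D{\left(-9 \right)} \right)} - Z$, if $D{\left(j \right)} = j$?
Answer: $-346$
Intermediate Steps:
$c{\left(D{\left(-9 \right)} \right)} - Z = \left(44 - -9\right) - 399 = \left(44 + 9\right) - 399 = 53 - 399 = -346$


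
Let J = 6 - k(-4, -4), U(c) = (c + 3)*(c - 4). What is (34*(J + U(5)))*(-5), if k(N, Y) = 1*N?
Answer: -3060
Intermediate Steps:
k(N, Y) = N
U(c) = (-4 + c)*(3 + c) (U(c) = (3 + c)*(-4 + c) = (-4 + c)*(3 + c))
J = 10 (J = 6 - 1*(-4) = 6 + 4 = 10)
(34*(J + U(5)))*(-5) = (34*(10 + (-12 + 5² - 1*5)))*(-5) = (34*(10 + (-12 + 25 - 5)))*(-5) = (34*(10 + 8))*(-5) = (34*18)*(-5) = 612*(-5) = -3060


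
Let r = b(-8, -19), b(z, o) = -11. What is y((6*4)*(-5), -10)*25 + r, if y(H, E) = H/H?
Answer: 14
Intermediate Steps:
y(H, E) = 1
r = -11
y((6*4)*(-5), -10)*25 + r = 1*25 - 11 = 25 - 11 = 14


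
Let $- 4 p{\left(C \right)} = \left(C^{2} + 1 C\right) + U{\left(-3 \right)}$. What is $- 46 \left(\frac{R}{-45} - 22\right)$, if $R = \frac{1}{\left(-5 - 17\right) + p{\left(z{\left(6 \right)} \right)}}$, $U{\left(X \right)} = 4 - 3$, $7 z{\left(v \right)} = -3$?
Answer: $\frac{198044444}{195705} \approx 1012.0$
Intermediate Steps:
$z{\left(v \right)} = - \frac{3}{7}$ ($z{\left(v \right)} = \frac{1}{7} \left(-3\right) = - \frac{3}{7}$)
$U{\left(X \right)} = 1$ ($U{\left(X \right)} = 4 - 3 = 1$)
$p{\left(C \right)} = - \frac{1}{4} - \frac{C}{4} - \frac{C^{2}}{4}$ ($p{\left(C \right)} = - \frac{\left(C^{2} + 1 C\right) + 1}{4} = - \frac{\left(C^{2} + C\right) + 1}{4} = - \frac{\left(C + C^{2}\right) + 1}{4} = - \frac{1 + C + C^{2}}{4} = - \frac{1}{4} - \frac{C}{4} - \frac{C^{2}}{4}$)
$R = - \frac{196}{4349}$ ($R = \frac{1}{\left(-5 - 17\right) - \left(\frac{1}{7} + \frac{9}{196}\right)} = \frac{1}{-22 - \frac{37}{196}} = \frac{1}{- \frac{4349}{196}} = - \frac{196}{4349} \approx -0.045068$)
$- 46 \left(\frac{R}{-45} - 22\right) = - 46 \left(- \frac{196}{4349 \left(-45\right)} - 22\right) = - 46 \left(\left(- \frac{196}{4349}\right) \left(- \frac{1}{45}\right) - 22\right) = - 46 \left(\frac{196}{195705} - 22\right) = \left(-46\right) \left(- \frac{4305314}{195705}\right) = \frac{198044444}{195705}$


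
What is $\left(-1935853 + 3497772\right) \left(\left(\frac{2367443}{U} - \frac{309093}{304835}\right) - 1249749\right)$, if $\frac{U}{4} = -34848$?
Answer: $- \frac{82945005292416802060679}{42491560320} \approx -1.952 \cdot 10^{12}$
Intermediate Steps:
$U = -139392$ ($U = 4 \left(-34848\right) = -139392$)
$\left(-1935853 + 3497772\right) \left(\left(\frac{2367443}{U} - \frac{309093}{304835}\right) - 1249749\right) = \left(-1935853 + 3497772\right) \left(\left(\frac{2367443}{-139392} - \frac{309093}{304835}\right) - 1249749\right) = 1561919 \left(\left(2367443 \left(- \frac{1}{139392}\right) - \frac{309093}{304835}\right) - 1249749\right) = 1561919 \left(\left(- \frac{2367443}{139392} - \frac{309093}{304835}\right) - 1249749\right) = 1561919 \left(- \frac{764764578361}{42491560320} - 1249749\right) = 1561919 \left(- \frac{53104549782938041}{42491560320}\right) = - \frac{82945005292416802060679}{42491560320}$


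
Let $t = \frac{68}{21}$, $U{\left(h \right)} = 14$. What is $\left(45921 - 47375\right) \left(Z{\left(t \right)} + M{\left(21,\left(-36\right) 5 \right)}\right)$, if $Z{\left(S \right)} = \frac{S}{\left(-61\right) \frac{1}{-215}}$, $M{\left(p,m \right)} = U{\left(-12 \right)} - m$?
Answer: $- \frac{382596836}{1281} \approx -2.9867 \cdot 10^{5}$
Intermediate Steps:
$M{\left(p,m \right)} = 14 - m$
$t = \frac{68}{21}$ ($t = 68 \cdot \frac{1}{21} = \frac{68}{21} \approx 3.2381$)
$Z{\left(S \right)} = \frac{215 S}{61}$ ($Z{\left(S \right)} = \frac{S}{\left(-61\right) \left(- \frac{1}{215}\right)} = \frac{S}{\frac{61}{215}} = S \frac{215}{61} = \frac{215 S}{61}$)
$\left(45921 - 47375\right) \left(Z{\left(t \right)} + M{\left(21,\left(-36\right) 5 \right)}\right) = \left(45921 - 47375\right) \left(\frac{215}{61} \cdot \frac{68}{21} - \left(-14 - 180\right)\right) = - 1454 \left(\frac{14620}{1281} + \left(14 - -180\right)\right) = - 1454 \left(\frac{14620}{1281} + \left(14 + 180\right)\right) = - 1454 \left(\frac{14620}{1281} + 194\right) = \left(-1454\right) \frac{263134}{1281} = - \frac{382596836}{1281}$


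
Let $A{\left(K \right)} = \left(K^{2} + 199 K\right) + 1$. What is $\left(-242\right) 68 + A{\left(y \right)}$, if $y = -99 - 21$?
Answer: $-25935$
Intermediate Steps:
$y = -120$
$A{\left(K \right)} = 1 + K^{2} + 199 K$
$\left(-242\right) 68 + A{\left(y \right)} = \left(-242\right) 68 + \left(1 + \left(-120\right)^{2} + 199 \left(-120\right)\right) = -16456 + \left(1 + 14400 - 23880\right) = -16456 - 9479 = -25935$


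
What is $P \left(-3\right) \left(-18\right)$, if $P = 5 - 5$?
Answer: $0$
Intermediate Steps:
$P = 0$
$P \left(-3\right) \left(-18\right) = 0 \left(-3\right) \left(-18\right) = 0 \left(-18\right) = 0$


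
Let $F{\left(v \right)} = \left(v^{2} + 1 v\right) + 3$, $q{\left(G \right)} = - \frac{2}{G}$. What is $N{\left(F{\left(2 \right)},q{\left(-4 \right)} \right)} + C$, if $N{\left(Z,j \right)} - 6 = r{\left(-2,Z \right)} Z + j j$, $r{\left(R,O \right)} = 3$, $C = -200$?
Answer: $- \frac{667}{4} \approx -166.75$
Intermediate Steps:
$F{\left(v \right)} = 3 + v + v^{2}$ ($F{\left(v \right)} = \left(v^{2} + v\right) + 3 = \left(v + v^{2}\right) + 3 = 3 + v + v^{2}$)
$N{\left(Z,j \right)} = 6 + j^{2} + 3 Z$ ($N{\left(Z,j \right)} = 6 + \left(3 Z + j j\right) = 6 + \left(3 Z + j^{2}\right) = 6 + \left(j^{2} + 3 Z\right) = 6 + j^{2} + 3 Z$)
$N{\left(F{\left(2 \right)},q{\left(-4 \right)} \right)} + C = \left(6 + \left(- \frac{2}{-4}\right)^{2} + 3 \left(3 + 2 + 2^{2}\right)\right) - 200 = \left(6 + \left(\left(-2\right) \left(- \frac{1}{4}\right)\right)^{2} + 3 \left(3 + 2 + 4\right)\right) - 200 = \left(6 + \left(\frac{1}{2}\right)^{2} + 3 \cdot 9\right) - 200 = \left(6 + \frac{1}{4} + 27\right) - 200 = \frac{133}{4} - 200 = - \frac{667}{4}$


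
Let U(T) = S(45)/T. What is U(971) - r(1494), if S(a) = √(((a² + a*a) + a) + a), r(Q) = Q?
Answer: -1494 + 6*√115/971 ≈ -1493.9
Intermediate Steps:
S(a) = √(2*a + 2*a²) (S(a) = √(((a² + a²) + a) + a) = √((2*a² + a) + a) = √((a + 2*a²) + a) = √(2*a + 2*a²))
U(T) = 6*√115/T (U(T) = (√2*√(45*(1 + 45)))/T = (√2*√(45*46))/T = (√2*√2070)/T = (√2*(3*√230))/T = (6*√115)/T = 6*√115/T)
U(971) - r(1494) = 6*√115/971 - 1*1494 = 6*√115*(1/971) - 1494 = 6*√115/971 - 1494 = -1494 + 6*√115/971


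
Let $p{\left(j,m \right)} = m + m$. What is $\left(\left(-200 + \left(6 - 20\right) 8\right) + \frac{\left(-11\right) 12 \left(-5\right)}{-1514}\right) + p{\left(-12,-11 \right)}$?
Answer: $- \frac{253168}{757} \approx -334.44$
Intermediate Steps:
$p{\left(j,m \right)} = 2 m$
$\left(\left(-200 + \left(6 - 20\right) 8\right) + \frac{\left(-11\right) 12 \left(-5\right)}{-1514}\right) + p{\left(-12,-11 \right)} = \left(\left(-200 + \left(6 - 20\right) 8\right) + \frac{\left(-11\right) 12 \left(-5\right)}{-1514}\right) + 2 \left(-11\right) = \left(\left(-200 - 112\right) + \left(-132\right) \left(-5\right) \left(- \frac{1}{1514}\right)\right) - 22 = \left(\left(-200 - 112\right) + 660 \left(- \frac{1}{1514}\right)\right) - 22 = \left(-312 - \frac{330}{757}\right) - 22 = - \frac{236514}{757} - 22 = - \frac{253168}{757}$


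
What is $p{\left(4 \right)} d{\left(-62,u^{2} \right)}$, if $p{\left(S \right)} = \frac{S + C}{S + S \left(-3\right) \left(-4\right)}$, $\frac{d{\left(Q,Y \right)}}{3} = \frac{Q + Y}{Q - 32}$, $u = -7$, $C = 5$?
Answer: $\frac{27}{376} \approx 0.071808$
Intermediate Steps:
$d{\left(Q,Y \right)} = \frac{3 \left(Q + Y\right)}{-32 + Q}$ ($d{\left(Q,Y \right)} = 3 \frac{Q + Y}{Q - 32} = 3 \frac{Q + Y}{-32 + Q} = \frac{3 \left(Q + Y\right)}{-32 + Q}$)
$p{\left(S \right)} = \frac{5 + S}{13 S}$ ($p{\left(S \right)} = \frac{S + 5}{S + S \left(-3\right) \left(-4\right)} = \frac{5 + S}{S + - 3 S \left(-4\right)} = \frac{5 + S}{S + 12 S} = \frac{5 + S}{13 S}$)
$p{\left(4 \right)} d{\left(-62,u^{2} \right)} = \frac{5 + 4}{13 \cdot 4} \frac{3 \left(-62 + \left(-7\right)^{2}\right)}{-32 - 62} = \frac{1}{13} \cdot \frac{1}{4} \cdot 9 \frac{3 \left(-62 + 49\right)}{-94} = \frac{9 \cdot 3 \left(- \frac{1}{94}\right) \left(-13\right)}{52} = \frac{9}{52} \cdot \frac{39}{94} = \frac{27}{376}$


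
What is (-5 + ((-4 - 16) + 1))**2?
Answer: 576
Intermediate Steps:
(-5 + ((-4 - 16) + 1))**2 = (-5 + (-20 + 1))**2 = (-5 - 19)**2 = (-24)**2 = 576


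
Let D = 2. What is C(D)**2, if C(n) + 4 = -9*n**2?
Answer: 1600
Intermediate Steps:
C(n) = -4 - 9*n**2
C(D)**2 = (-4 - 9*2**2)**2 = (-4 - 9*4)**2 = (-4 - 36)**2 = (-40)**2 = 1600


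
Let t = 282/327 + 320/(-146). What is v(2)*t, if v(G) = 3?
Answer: -31734/7957 ≈ -3.9882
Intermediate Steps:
t = -10578/7957 (t = 282*(1/327) + 320*(-1/146) = 94/109 - 160/73 = -10578/7957 ≈ -1.3294)
v(2)*t = 3*(-10578/7957) = -31734/7957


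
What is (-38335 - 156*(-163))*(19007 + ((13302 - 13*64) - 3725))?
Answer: -358195064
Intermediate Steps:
(-38335 - 156*(-163))*(19007 + ((13302 - 13*64) - 3725)) = (-38335 + 25428)*(19007 + ((13302 - 832) - 3725)) = -12907*(19007 + (12470 - 3725)) = -12907*(19007 + 8745) = -12907*27752 = -358195064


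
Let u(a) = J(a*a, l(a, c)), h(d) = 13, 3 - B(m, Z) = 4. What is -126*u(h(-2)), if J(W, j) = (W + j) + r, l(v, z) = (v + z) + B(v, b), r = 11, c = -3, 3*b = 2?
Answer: -23814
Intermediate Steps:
b = 2/3 (b = (1/3)*2 = 2/3 ≈ 0.66667)
B(m, Z) = -1 (B(m, Z) = 3 - 1*4 = 3 - 4 = -1)
l(v, z) = -1 + v + z (l(v, z) = (v + z) - 1 = -1 + v + z)
J(W, j) = 11 + W + j (J(W, j) = (W + j) + 11 = 11 + W + j)
u(a) = 7 + a + a**2 (u(a) = 11 + a*a + (-1 + a - 3) = 11 + a**2 + (-4 + a) = 7 + a + a**2)
-126*u(h(-2)) = -126*(7 + 13 + 13**2) = -126*(7 + 13 + 169) = -126*189 = -23814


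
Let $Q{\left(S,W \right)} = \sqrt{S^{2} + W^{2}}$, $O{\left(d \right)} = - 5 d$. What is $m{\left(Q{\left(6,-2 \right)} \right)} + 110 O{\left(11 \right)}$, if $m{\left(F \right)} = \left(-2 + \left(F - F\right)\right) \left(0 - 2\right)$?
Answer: $-6046$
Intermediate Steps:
$m{\left(F \right)} = 4$ ($m{\left(F \right)} = \left(-2 + 0\right) \left(-2\right) = \left(-2\right) \left(-2\right) = 4$)
$m{\left(Q{\left(6,-2 \right)} \right)} + 110 O{\left(11 \right)} = 4 + 110 \left(\left(-5\right) 11\right) = 4 + 110 \left(-55\right) = 4 - 6050 = -6046$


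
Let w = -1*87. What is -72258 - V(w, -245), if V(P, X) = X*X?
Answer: -132283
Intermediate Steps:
w = -87
V(P, X) = X**2
-72258 - V(w, -245) = -72258 - 1*(-245)**2 = -72258 - 1*60025 = -72258 - 60025 = -132283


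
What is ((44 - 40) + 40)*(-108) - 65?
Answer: -4817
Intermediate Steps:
((44 - 40) + 40)*(-108) - 65 = (4 + 40)*(-108) - 65 = 44*(-108) - 65 = -4752 - 65 = -4817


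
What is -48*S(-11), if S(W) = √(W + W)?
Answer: -48*I*√22 ≈ -225.14*I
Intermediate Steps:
S(W) = √2*√W (S(W) = √(2*W) = √2*√W)
-48*S(-11) = -48*√2*√(-11) = -48*√2*I*√11 = -48*I*√22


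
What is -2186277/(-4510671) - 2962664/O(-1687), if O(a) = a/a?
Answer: -4454533467089/1503557 ≈ -2.9627e+6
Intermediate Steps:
O(a) = 1
-2186277/(-4510671) - 2962664/O(-1687) = -2186277/(-4510671) - 2962664/1 = -2186277*(-1/4510671) - 2962664*1 = 728759/1503557 - 2962664 = -4454533467089/1503557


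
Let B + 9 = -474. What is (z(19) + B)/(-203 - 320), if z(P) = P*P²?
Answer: -6376/523 ≈ -12.191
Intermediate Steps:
B = -483 (B = -9 - 474 = -483)
z(P) = P³
(z(19) + B)/(-203 - 320) = (19³ - 483)/(-203 - 320) = (6859 - 483)/(-523) = 6376*(-1/523) = -6376/523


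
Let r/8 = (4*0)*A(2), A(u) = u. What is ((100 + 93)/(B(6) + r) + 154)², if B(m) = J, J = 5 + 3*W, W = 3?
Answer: 5517801/196 ≈ 28152.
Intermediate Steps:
J = 14 (J = 5 + 3*3 = 5 + 9 = 14)
B(m) = 14
r = 0 (r = 8*((4*0)*2) = 8*(0*2) = 8*0 = 0)
((100 + 93)/(B(6) + r) + 154)² = ((100 + 93)/(14 + 0) + 154)² = (193/14 + 154)² = (2349/14)² = 5517801/196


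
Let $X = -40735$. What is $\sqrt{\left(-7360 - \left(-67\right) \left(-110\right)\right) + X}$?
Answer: $i \sqrt{55465} \approx 235.51 i$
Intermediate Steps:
$\sqrt{\left(-7360 - \left(-67\right) \left(-110\right)\right) + X} = \sqrt{\left(-7360 - \left(-67\right) \left(-110\right)\right) - 40735} = \sqrt{\left(-7360 - 7370\right) - 40735} = \sqrt{-14730 - 40735} = \sqrt{-55465} = i \sqrt{55465}$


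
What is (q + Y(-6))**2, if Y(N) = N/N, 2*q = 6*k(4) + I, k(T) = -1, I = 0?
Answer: 4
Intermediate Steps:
q = -3 (q = (6*(-1) + 0)/2 = (-6 + 0)/2 = (1/2)*(-6) = -3)
Y(N) = 1
(q + Y(-6))**2 = (-3 + 1)**2 = (-2)**2 = 4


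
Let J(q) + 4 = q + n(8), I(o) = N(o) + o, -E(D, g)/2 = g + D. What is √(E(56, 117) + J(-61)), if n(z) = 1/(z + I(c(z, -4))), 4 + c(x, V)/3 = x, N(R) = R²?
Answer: I*√2763523/82 ≈ 20.273*I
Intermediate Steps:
E(D, g) = -2*D - 2*g (E(D, g) = -2*(g + D) = -2*(D + g) = -2*D - 2*g)
c(x, V) = -12 + 3*x
I(o) = o + o² (I(o) = o² + o = o + o²)
n(z) = 1/(z + (-12 + 3*z)*(-11 + 3*z)) (n(z) = 1/(z + (-12 + 3*z)*(1 + (-12 + 3*z))) = 1/(z + (-12 + 3*z)*(-11 + 3*z)))
J(q) = -655/164 + q (J(q) = -4 + (q + 1/(132 - 68*8 + 9*8²)) = -4 + (q + 1/(132 - 544 + 9*64)) = -4 + (q + 1/(132 - 544 + 576)) = -4 + (q + 1/164) = -4 + (1/164 + q) = -655/164 + q)
√(E(56, 117) + J(-61)) = √((-2*56 - 2*117) + (-655/164 - 61)) = √((-112 - 234) - 10659/164) = √(-346 - 10659/164) = √(-67403/164) = I*√2763523/82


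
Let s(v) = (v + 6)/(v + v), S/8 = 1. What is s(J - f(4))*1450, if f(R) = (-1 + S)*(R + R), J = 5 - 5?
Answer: 18125/28 ≈ 647.32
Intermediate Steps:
S = 8 (S = 8*1 = 8)
J = 0
f(R) = 14*R (f(R) = (-1 + 8)*(R + R) = 7*(2*R) = 14*R)
s(v) = (6 + v)/(2*v) (s(v) = (6 + v)/((2*v)) = (6 + v)*(1/(2*v)) = (6 + v)/(2*v))
s(J - f(4))*1450 = ((6 + (0 - 14*4))/(2*(0 - 14*4)))*1450 = ((6 + (0 - 1*56))/(2*(0 - 1*56)))*1450 = ((6 + (0 - 56))/(2*(0 - 56)))*1450 = ((½)*(6 - 56)/(-56))*1450 = ((½)*(-1/56)*(-50))*1450 = (25/56)*1450 = 18125/28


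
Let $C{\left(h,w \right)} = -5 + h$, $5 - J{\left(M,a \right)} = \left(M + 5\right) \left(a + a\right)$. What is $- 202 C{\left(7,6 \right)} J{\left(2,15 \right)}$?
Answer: $82820$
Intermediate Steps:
$J{\left(M,a \right)} = 5 - 2 a \left(5 + M\right)$ ($J{\left(M,a \right)} = 5 - \left(M + 5\right) \left(a + a\right) = 5 - \left(5 + M\right) 2 a = 5 - 2 a \left(5 + M\right)$)
$- 202 C{\left(7,6 \right)} J{\left(2,15 \right)} = - 202 \left(-5 + 7\right) \left(5 - 150 - 4 \cdot 15\right) = \left(-202\right) 2 \left(5 - 150 - 60\right) = \left(-404\right) \left(-205\right) = 82820$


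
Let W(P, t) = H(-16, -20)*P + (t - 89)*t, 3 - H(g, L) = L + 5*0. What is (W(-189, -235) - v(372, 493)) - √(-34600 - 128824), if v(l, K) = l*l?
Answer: -66591 - 4*I*√10214 ≈ -66591.0 - 404.26*I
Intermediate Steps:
v(l, K) = l²
H(g, L) = 3 - L (H(g, L) = 3 - (L + 5*0) = 3 - (L + 0) = 3 - L)
W(P, t) = 23*P + t*(-89 + t) (W(P, t) = (3 - 1*(-20))*P + (t - 89)*t = (3 + 20)*P + (-89 + t)*t = 23*P + t*(-89 + t))
(W(-189, -235) - v(372, 493)) - √(-34600 - 128824) = (((-235)² - 89*(-235) + 23*(-189)) - 1*372²) - √(-34600 - 128824) = ((55225 + 20915 - 4347) - 1*138384) - √(-163424) = (71793 - 138384) - 4*I*√10214 = -66591 - 4*I*√10214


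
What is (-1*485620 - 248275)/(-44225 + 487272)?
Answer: -733895/443047 ≈ -1.6565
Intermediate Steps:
(-1*485620 - 248275)/(-44225 + 487272) = (-485620 - 248275)/443047 = -733895*1/443047 = -733895/443047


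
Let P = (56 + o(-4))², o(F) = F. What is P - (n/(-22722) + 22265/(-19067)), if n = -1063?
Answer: 1171967608405/433240374 ≈ 2705.1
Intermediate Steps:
P = 2704 (P = (56 - 4)² = 52² = 2704)
P - (n/(-22722) + 22265/(-19067)) = 2704 - (-1063/(-22722) + 22265/(-19067)) = 2704 - (-1063*(-1/22722) + 22265*(-1/19067)) = 2704 - (1063/22722 - 22265/19067) = 2704 - 1*(-485637109/433240374) = 2704 + 485637109/433240374 = 1171967608405/433240374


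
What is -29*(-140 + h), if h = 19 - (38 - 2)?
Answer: 4553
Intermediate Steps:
h = -17 (h = 19 - 1*36 = 19 - 36 = -17)
-29*(-140 + h) = -29*(-140 - 17) = -29*(-157) = 4553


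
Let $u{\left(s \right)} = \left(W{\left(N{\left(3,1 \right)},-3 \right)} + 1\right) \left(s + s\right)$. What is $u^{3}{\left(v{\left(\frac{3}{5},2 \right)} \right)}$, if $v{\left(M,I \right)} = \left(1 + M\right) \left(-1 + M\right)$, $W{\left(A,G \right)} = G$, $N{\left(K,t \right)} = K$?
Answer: $\frac{262144}{15625} \approx 16.777$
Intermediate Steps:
$u{\left(s \right)} = - 4 s$ ($u{\left(s \right)} = \left(-3 + 1\right) \left(s + s\right) = - 2 \cdot 2 s = - 4 s$)
$u^{3}{\left(v{\left(\frac{3}{5},2 \right)} \right)} = \left(- 4 \left(-1 + \left(\frac{3}{5}\right)^{2}\right)\right)^{3} = \left(- 4 \left(-1 + \frac{9}{25}\right)\right)^{3} = \left(\left(-4\right) \left(- \frac{16}{25}\right)\right)^{3} = \left(\frac{64}{25}\right)^{3} = \frac{262144}{15625}$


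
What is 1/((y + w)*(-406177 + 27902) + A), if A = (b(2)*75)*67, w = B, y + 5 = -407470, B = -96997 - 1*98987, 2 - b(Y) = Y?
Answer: 1/228273453225 ≈ 4.3807e-12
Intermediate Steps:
b(Y) = 2 - Y
B = -195984 (B = -96997 - 98987 = -195984)
y = -407475 (y = -5 - 407470 = -407475)
w = -195984
A = 0 (A = ((2 - 1*2)*75)*67 = ((2 - 2)*75)*67 = (0*75)*67 = 0*67 = 0)
1/((y + w)*(-406177 + 27902) + A) = 1/((-407475 - 195984)*(-406177 + 27902) + 0) = 1/(-603459*(-378275) + 0) = 1/(228273453225 + 0) = 1/228273453225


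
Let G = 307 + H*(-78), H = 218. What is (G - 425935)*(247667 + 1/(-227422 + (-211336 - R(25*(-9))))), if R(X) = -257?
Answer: -16023607004980304/146167 ≈ -1.0963e+11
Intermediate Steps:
G = -16697 (G = 307 + 218*(-78) = 307 - 17004 = -16697)
(G - 425935)*(247667 + 1/(-227422 + (-211336 - R(25*(-9))))) = (-16697 - 425935)*(247667 + 1/(-227422 + (-211336 - 1*(-257)))) = -442632*(247667 + 1/(-227422 + (-211336 + 257))) = -442632*(247667 + 1/(-227422 - 211079)) = -442632*(247667 + 1/(-438501)) = -442632*(247667 - 1/438501) = -442632*108602227166/438501 = -16023607004980304/146167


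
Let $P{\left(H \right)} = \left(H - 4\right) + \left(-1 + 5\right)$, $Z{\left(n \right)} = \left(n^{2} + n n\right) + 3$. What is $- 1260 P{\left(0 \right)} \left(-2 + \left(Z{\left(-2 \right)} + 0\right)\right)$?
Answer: $0$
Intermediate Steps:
$Z{\left(n \right)} = 3 + 2 n^{2}$ ($Z{\left(n \right)} = \left(n^{2} + n^{2}\right) + 3 = 2 n^{2} + 3 = 3 + 2 n^{2}$)
$P{\left(H \right)} = H$ ($P{\left(H \right)} = \left(-4 + H\right) + 4 = H$)
$- 1260 P{\left(0 \right)} \left(-2 + \left(Z{\left(-2 \right)} + 0\right)\right) = - 1260 \cdot 0 \left(-2 + \left(\left(3 + 2 \left(-2\right)^{2}\right) + 0\right)\right) = - 1260 \cdot 0 \left(-2 + \left(\left(3 + 2 \cdot 4\right) + 0\right)\right) = - 1260 \cdot 0 \left(-2 + \left(\left(3 + 8\right) + 0\right)\right) = - 1260 \cdot 0 \left(-2 + \left(11 + 0\right)\right) = - 1260 \cdot 0 \left(-2 + 11\right) = - 1260 \cdot 0 \cdot 9 = \left(-1260\right) 0 = 0$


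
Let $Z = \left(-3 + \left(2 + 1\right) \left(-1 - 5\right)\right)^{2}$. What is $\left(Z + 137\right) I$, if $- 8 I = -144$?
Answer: $10404$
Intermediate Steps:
$I = 18$ ($I = \left(- \frac{1}{8}\right) \left(-144\right) = 18$)
$Z = 441$ ($Z = \left(-3 + 3 \left(-6\right)\right)^{2} = \left(-3 - 18\right)^{2} = \left(-21\right)^{2} = 441$)
$\left(Z + 137\right) I = \left(441 + 137\right) 18 = 578 \cdot 18 = 10404$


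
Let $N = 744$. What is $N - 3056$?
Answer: $-2312$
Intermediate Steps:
$N - 3056 = 744 - 3056 = -2312$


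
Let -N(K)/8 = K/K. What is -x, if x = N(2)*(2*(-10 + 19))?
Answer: 144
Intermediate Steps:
N(K) = -8 (N(K) = -8*K/K = -8*1 = -8)
x = -144 (x = -16*(-10 + 19) = -16*9 = -8*18 = -144)
-x = -1*(-144) = 144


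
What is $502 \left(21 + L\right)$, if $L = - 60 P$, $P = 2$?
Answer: $-49698$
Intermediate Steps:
$L = -120$ ($L = \left(-60\right) 2 = -120$)
$502 \left(21 + L\right) = 502 \left(21 - 120\right) = 502 \left(-99\right) = -49698$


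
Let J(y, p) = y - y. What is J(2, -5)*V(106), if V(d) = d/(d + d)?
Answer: 0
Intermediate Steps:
V(d) = 1/2 (V(d) = d/((2*d)) = d*(1/(2*d)) = 1/2)
J(y, p) = 0
J(2, -5)*V(106) = 0*(1/2) = 0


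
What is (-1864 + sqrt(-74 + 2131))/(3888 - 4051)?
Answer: 1864/163 - 11*sqrt(17)/163 ≈ 11.157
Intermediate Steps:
(-1864 + sqrt(-74 + 2131))/(3888 - 4051) = (-1864 + sqrt(2057))/(-163) = (-1864 + 11*sqrt(17))*(-1/163) = 1864/163 - 11*sqrt(17)/163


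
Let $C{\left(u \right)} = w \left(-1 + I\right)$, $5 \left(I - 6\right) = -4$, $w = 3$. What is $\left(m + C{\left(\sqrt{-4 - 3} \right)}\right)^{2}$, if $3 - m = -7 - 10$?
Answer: $\frac{26569}{25} \approx 1062.8$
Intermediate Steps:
$I = \frac{26}{5}$ ($I = 6 + \frac{1}{5} \left(-4\right) = 6 - \frac{4}{5} = \frac{26}{5} \approx 5.2$)
$C{\left(u \right)} = \frac{63}{5}$ ($C{\left(u \right)} = 3 \left(-1 + \frac{26}{5}\right) = 3 \cdot \frac{21}{5} = \frac{63}{5}$)
$m = 20$ ($m = 3 - \left(-7 - 10\right) = 3 - -17 = 3 + 17 = 20$)
$\left(m + C{\left(\sqrt{-4 - 3} \right)}\right)^{2} = \left(20 + \frac{63}{5}\right)^{2} = \left(\frac{163}{5}\right)^{2} = \frac{26569}{25}$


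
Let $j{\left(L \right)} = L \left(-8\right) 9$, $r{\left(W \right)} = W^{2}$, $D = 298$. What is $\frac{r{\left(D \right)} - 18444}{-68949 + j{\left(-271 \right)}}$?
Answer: $- \frac{70360}{49437} \approx -1.4232$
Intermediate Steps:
$j{\left(L \right)} = - 72 L$ ($j{\left(L \right)} = - 8 L 9 = - 72 L$)
$\frac{r{\left(D \right)} - 18444}{-68949 + j{\left(-271 \right)}} = \frac{298^{2} - 18444}{-68949 - -19512} = \frac{88804 - 18444}{-68949 + 19512} = \frac{70360}{-49437} = 70360 \left(- \frac{1}{49437}\right) = - \frac{70360}{49437}$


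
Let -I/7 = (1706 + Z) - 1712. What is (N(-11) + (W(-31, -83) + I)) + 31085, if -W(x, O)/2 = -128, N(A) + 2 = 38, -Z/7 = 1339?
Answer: 97030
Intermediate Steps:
Z = -9373 (Z = -7*1339 = -9373)
N(A) = 36 (N(A) = -2 + 38 = 36)
I = 65653 (I = -7*((1706 - 9373) - 1712) = -7*(-7667 - 1712) = -7*(-9379) = 65653)
W(x, O) = 256 (W(x, O) = -2*(-128) = 256)
(N(-11) + (W(-31, -83) + I)) + 31085 = (36 + (256 + 65653)) + 31085 = (36 + 65909) + 31085 = 65945 + 31085 = 97030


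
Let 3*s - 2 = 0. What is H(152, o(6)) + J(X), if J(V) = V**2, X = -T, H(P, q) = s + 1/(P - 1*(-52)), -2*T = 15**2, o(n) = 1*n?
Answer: 645503/51 ≈ 12657.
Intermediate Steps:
o(n) = n
s = 2/3 (s = 2/3 + (1/3)*0 = 2/3 + 0 = 2/3 ≈ 0.66667)
T = -225/2 (T = -1/2*15**2 = -1/2*225 = -225/2 ≈ -112.50)
H(P, q) = 2/3 + 1/(52 + P) (H(P, q) = 2/3 + 1/(P - 1*(-52)) = 2/3 + 1/(P + 52) = 2/3 + 1/(52 + P))
X = 225/2 (X = -1*(-225/2) = 225/2 ≈ 112.50)
H(152, o(6)) + J(X) = (107 + 2*152)/(3*(52 + 152)) + (225/2)**2 = (1/3)*(107 + 304)/204 + 50625/4 = (1/3)*(1/204)*411 + 50625/4 = 137/204 + 50625/4 = 645503/51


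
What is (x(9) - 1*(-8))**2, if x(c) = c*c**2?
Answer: 543169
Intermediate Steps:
x(c) = c**3
(x(9) - 1*(-8))**2 = (9**3 - 1*(-8))**2 = (729 + 8)**2 = 737**2 = 543169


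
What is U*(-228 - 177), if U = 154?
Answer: -62370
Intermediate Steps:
U*(-228 - 177) = 154*(-228 - 177) = 154*(-405) = -62370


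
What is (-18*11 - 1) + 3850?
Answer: 3651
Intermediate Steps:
(-18*11 - 1) + 3850 = (-198 - 1) + 3850 = -199 + 3850 = 3651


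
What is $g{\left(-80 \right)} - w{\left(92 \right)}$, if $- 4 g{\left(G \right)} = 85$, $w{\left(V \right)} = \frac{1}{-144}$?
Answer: $- \frac{3059}{144} \approx -21.243$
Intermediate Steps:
$w{\left(V \right)} = - \frac{1}{144}$
$g{\left(G \right)} = - \frac{85}{4}$ ($g{\left(G \right)} = \left(- \frac{1}{4}\right) 85 = - \frac{85}{4}$)
$g{\left(-80 \right)} - w{\left(92 \right)} = - \frac{85}{4} - - \frac{1}{144} = - \frac{85}{4} + \frac{1}{144} = - \frac{3059}{144}$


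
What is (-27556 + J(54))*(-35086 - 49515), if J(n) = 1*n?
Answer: 2326696702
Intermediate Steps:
J(n) = n
(-27556 + J(54))*(-35086 - 49515) = (-27556 + 54)*(-35086 - 49515) = -27502*(-84601) = 2326696702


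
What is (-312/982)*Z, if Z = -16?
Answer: 2496/491 ≈ 5.0835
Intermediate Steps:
(-312/982)*Z = -312/982*(-16) = -312*1/982*(-16) = -156/491*(-16) = 2496/491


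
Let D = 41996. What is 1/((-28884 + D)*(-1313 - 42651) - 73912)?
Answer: -1/576529880 ≈ -1.7345e-9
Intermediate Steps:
1/((-28884 + D)*(-1313 - 42651) - 73912) = 1/((-28884 + 41996)*(-1313 - 42651) - 73912) = 1/(13112*(-43964) - 73912) = 1/(-576455968 - 73912) = 1/(-576529880) = -1/576529880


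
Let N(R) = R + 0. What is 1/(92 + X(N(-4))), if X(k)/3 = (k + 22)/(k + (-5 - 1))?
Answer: 5/433 ≈ 0.011547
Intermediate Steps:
N(R) = R
X(k) = 3*(22 + k)/(-6 + k) (X(k) = 3*((k + 22)/(k + (-5 - 1))) = 3*((22 + k)/(k - 6)) = 3*((22 + k)/(-6 + k)) = 3*(22 + k)/(-6 + k))
1/(92 + X(N(-4))) = 1/(92 + 3*(22 - 4)/(-6 - 4)) = 1/(92 + 3*18/(-10)) = 1/(92 + 3*(-⅒)*18) = 1/(92 - 27/5) = 1/(433/5) = 5/433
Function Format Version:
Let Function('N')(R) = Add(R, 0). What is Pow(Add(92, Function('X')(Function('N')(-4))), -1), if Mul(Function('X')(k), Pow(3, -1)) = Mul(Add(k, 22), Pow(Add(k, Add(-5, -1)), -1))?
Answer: Rational(5, 433) ≈ 0.011547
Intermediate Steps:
Function('N')(R) = R
Function('X')(k) = Mul(3, Pow(Add(-6, k), -1), Add(22, k)) (Function('X')(k) = Mul(3, Mul(Add(k, 22), Pow(Add(k, Add(-5, -1)), -1))) = Mul(3, Mul(Add(22, k), Pow(Add(k, -6), -1))) = Mul(3, Mul(Add(22, k), Pow(Add(-6, k), -1))) = Mul(3, Mul(Pow(Add(-6, k), -1), Add(22, k))) = Mul(3, Pow(Add(-6, k), -1), Add(22, k)))
Pow(Add(92, Function('X')(Function('N')(-4))), -1) = Pow(Add(92, Mul(3, Pow(Add(-6, -4), -1), Add(22, -4))), -1) = Pow(Add(92, Mul(3, Pow(-10, -1), 18)), -1) = Pow(Add(92, Mul(3, Rational(-1, 10), 18)), -1) = Pow(Add(92, Rational(-27, 5)), -1) = Pow(Rational(433, 5), -1) = Rational(5, 433)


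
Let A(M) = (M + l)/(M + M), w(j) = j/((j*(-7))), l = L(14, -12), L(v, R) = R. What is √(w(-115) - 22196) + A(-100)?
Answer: 14/25 + I*√1087611/7 ≈ 0.56 + 148.98*I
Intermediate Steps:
l = -12
w(j) = -⅐ (w(j) = j/((-7*j)) = j*(-1/(7*j)) = -⅐)
A(M) = (-12 + M)/(2*M) (A(M) = (M - 12)/(M + M) = (-12 + M)/((2*M)) = (-12 + M)*(1/(2*M)) = (-12 + M)/(2*M))
√(w(-115) - 22196) + A(-100) = √(-⅐ - 22196) + (½)*(-12 - 100)/(-100) = √(-155373/7) + (½)*(-1/100)*(-112) = I*√1087611/7 + 14/25 = 14/25 + I*√1087611/7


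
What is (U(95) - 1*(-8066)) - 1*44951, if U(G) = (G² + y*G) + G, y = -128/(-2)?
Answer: -21685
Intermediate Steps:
y = 64 (y = -128*(-½) = 64)
U(G) = G² + 65*G (U(G) = (G² + 64*G) + G = G² + 65*G)
(U(95) - 1*(-8066)) - 1*44951 = (95*(65 + 95) - 1*(-8066)) - 1*44951 = (95*160 + 8066) - 44951 = (15200 + 8066) - 44951 = 23266 - 44951 = -21685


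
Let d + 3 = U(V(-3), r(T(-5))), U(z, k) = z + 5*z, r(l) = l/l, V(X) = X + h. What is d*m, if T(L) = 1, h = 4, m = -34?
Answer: -102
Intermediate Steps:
V(X) = 4 + X (V(X) = X + 4 = 4 + X)
r(l) = 1
U(z, k) = 6*z
d = 3 (d = -3 + 6*(4 - 3) = -3 + 6*1 = -3 + 6 = 3)
d*m = 3*(-34) = -102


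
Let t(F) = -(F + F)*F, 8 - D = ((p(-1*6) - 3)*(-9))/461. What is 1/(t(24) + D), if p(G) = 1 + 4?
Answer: -461/527366 ≈ -0.00087416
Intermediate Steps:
p(G) = 5
D = 3706/461 (D = 8 - (5 - 3)*(-9)/461 = 8 - 2*(-9)/461 = 8 - (-18)/461 = 8 - 1*(-18/461) = 8 + 18/461 = 3706/461 ≈ 8.0390)
t(F) = -2*F**2 (t(F) = -2*F*F = -2*F**2)
1/(t(24) + D) = 1/(-2*24**2 + 3706/461) = 1/(-2*576 + 3706/461) = 1/(-1152 + 3706/461) = 1/(-527366/461) = -461/527366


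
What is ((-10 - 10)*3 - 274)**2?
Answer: 111556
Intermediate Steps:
((-10 - 10)*3 - 274)**2 = (-20*3 - 274)**2 = (-60 - 274)**2 = (-334)**2 = 111556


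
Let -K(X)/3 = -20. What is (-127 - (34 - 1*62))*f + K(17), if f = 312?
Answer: -30828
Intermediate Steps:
K(X) = 60 (K(X) = -3*(-20) = 60)
(-127 - (34 - 1*62))*f + K(17) = (-127 - (34 - 1*62))*312 + 60 = (-127 - (34 - 62))*312 + 60 = (-127 - 1*(-28))*312 + 60 = (-127 + 28)*312 + 60 = -99*312 + 60 = -30888 + 60 = -30828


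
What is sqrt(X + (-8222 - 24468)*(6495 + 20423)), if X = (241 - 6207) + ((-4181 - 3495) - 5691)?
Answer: 23*I*sqrt(1663457) ≈ 29664.0*I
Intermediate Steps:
X = -19333 (X = -5966 + (-7676 - 5691) = -5966 - 13367 = -19333)
sqrt(X + (-8222 - 24468)*(6495 + 20423)) = sqrt(-19333 + (-8222 - 24468)*(6495 + 20423)) = sqrt(-19333 - 32690*26918) = sqrt(-19333 - 879949420) = sqrt(-879968753) = 23*I*sqrt(1663457)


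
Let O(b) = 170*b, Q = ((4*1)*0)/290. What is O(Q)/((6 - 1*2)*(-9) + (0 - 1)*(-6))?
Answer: 0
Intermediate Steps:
Q = 0 (Q = (4*0)*(1/290) = 0*(1/290) = 0)
O(Q)/((6 - 1*2)*(-9) + (0 - 1)*(-6)) = (170*0)/((6 - 1*2)*(-9) + (0 - 1)*(-6)) = 0/((6 - 2)*(-9) - 1*(-6)) = 0/(4*(-9) + 6) = 0/(-36 + 6) = 0/(-30) = 0*(-1/30) = 0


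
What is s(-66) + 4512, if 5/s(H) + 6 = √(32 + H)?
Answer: 31581/7 - I*√34/14 ≈ 4511.6 - 0.4165*I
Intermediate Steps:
s(H) = 5/(-6 + √(32 + H))
s(-66) + 4512 = 5/(-6 + √(32 - 66)) + 4512 = 5/(-6 + √(-34)) + 4512 = 5/(-6 + I*√34) + 4512 = 4512 + 5/(-6 + I*√34)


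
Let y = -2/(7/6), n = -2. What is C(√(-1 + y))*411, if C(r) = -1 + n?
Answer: -1233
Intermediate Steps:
y = -12/7 (y = -2/(7*(⅙)) = -2/7/6 = -2*6/7 = -12/7 ≈ -1.7143)
C(r) = -3 (C(r) = -1 - 2 = -3)
C(√(-1 + y))*411 = -3*411 = -1233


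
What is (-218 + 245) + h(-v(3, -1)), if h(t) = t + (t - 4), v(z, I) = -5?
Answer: 33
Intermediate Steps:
h(t) = -4 + 2*t (h(t) = t + (-4 + t) = -4 + 2*t)
(-218 + 245) + h(-v(3, -1)) = (-218 + 245) + (-4 + 2*(-1*(-5))) = 27 + (-4 + 2*5) = 27 + (-4 + 10) = 27 + 6 = 33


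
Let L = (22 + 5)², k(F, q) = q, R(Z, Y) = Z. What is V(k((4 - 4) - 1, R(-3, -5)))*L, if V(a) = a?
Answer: -2187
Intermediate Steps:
L = 729 (L = 27² = 729)
V(k((4 - 4) - 1, R(-3, -5)))*L = -3*729 = -2187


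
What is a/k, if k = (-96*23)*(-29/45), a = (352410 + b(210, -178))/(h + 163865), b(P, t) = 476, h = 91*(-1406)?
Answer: 882215/127775856 ≈ 0.0069044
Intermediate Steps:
h = -127946
a = 352886/35919 (a = (352410 + 476)/(-127946 + 163865) = 352886/35919 ≈ 9.8245)
k = 21344/15 (k = -(-64032)/45 = -2208*(-29/45) = 21344/15 ≈ 1422.9)
a/k = 352886/(35919*(21344/15)) = (352886/35919)*(15/21344) = 882215/127775856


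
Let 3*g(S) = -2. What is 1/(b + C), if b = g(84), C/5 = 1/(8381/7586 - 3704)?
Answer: -84270489/56294116 ≈ -1.4970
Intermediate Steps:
g(S) = -2/3 (g(S) = (1/3)*(-2) = -2/3)
C = -37930/28090163 (C = 5/(8381/7586 - 3704) = 5/(-28090163/7586) = 5*(-7586/28090163) = -37930/28090163 ≈ -0.0013503)
b = -2/3 ≈ -0.66667
1/(b + C) = 1/(-2/3 - 37930/28090163) = 1/(-56294116/84270489) = -84270489/56294116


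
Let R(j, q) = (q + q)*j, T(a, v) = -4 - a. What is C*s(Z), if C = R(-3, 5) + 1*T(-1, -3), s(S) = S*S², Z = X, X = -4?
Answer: 2112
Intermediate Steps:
Z = -4
R(j, q) = 2*j*q (R(j, q) = (2*q)*j = 2*j*q)
s(S) = S³
C = -33 (C = 2*(-3)*5 + 1*(-4 - 1*(-1)) = -30 + 1*(-4 + 1) = -30 + 1*(-3) = -30 - 3 = -33)
C*s(Z) = -33*(-4)³ = -33*(-64) = 2112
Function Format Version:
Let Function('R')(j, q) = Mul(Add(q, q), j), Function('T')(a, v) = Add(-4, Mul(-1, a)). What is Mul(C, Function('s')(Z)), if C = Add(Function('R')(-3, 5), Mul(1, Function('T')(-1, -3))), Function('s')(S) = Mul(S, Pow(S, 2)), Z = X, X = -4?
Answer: 2112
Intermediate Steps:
Z = -4
Function('R')(j, q) = Mul(2, j, q) (Function('R')(j, q) = Mul(Mul(2, q), j) = Mul(2, j, q))
Function('s')(S) = Pow(S, 3)
C = -33 (C = Add(Mul(2, -3, 5), Mul(1, Add(-4, Mul(-1, -1)))) = Add(-30, Mul(1, Add(-4, 1))) = Add(-30, Mul(1, -3)) = Add(-30, -3) = -33)
Mul(C, Function('s')(Z)) = Mul(-33, Pow(-4, 3)) = Mul(-33, -64) = 2112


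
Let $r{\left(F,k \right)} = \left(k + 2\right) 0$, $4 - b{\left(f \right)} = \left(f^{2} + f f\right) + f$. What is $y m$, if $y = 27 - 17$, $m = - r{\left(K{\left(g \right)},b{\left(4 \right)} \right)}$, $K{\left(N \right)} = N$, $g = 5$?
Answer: $0$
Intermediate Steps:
$b{\left(f \right)} = 4 - f - 2 f^{2}$ ($b{\left(f \right)} = 4 - \left(\left(f^{2} + f f\right) + f\right) = 4 - \left(\left(f^{2} + f^{2}\right) + f\right) = 4 - \left(2 f^{2} + f\right) = 4 - \left(f + 2 f^{2}\right) = 4 - f - 2 f^{2}$)
$r{\left(F,k \right)} = 0$ ($r{\left(F,k \right)} = \left(2 + k\right) 0 = 0$)
$m = 0$ ($m = \left(-1\right) 0 = 0$)
$y = 10$
$y m = 10 \cdot 0 = 0$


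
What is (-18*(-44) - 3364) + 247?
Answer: -2325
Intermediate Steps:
(-18*(-44) - 3364) + 247 = (792 - 3364) + 247 = -2572 + 247 = -2325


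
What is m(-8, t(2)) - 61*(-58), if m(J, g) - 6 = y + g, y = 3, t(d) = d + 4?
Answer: 3553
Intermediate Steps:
t(d) = 4 + d
m(J, g) = 9 + g (m(J, g) = 6 + (3 + g) = 9 + g)
m(-8, t(2)) - 61*(-58) = (9 + (4 + 2)) - 61*(-58) = (9 + 6) + 3538 = 15 + 3538 = 3553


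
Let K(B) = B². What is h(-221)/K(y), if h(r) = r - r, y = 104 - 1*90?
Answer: 0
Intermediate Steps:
y = 14 (y = 104 - 90 = 14)
h(r) = 0
h(-221)/K(y) = 0/(14²) = 0/196 = 0*(1/196) = 0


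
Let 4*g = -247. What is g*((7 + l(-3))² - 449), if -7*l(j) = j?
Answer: 4766359/196 ≈ 24318.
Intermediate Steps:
g = -247/4 (g = (¼)*(-247) = -247/4 ≈ -61.750)
l(j) = -j/7
g*((7 + l(-3))² - 449) = -247*((7 - ⅐*(-3))² - 449)/4 = -247*((7 + 3/7)² - 449)/4 = -247*((52/7)² - 449)/4 = -247*(2704/49 - 449)/4 = -247/4*(-19297/49) = 4766359/196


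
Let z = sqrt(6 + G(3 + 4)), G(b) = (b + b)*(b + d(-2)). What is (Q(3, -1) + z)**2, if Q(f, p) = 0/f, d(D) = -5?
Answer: 34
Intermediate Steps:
Q(f, p) = 0
G(b) = 2*b*(-5 + b) (G(b) = (b + b)*(b - 5) = (2*b)*(-5 + b) = 2*b*(-5 + b))
z = sqrt(34) (z = sqrt(6 + 2*(3 + 4)*(-5 + (3 + 4))) = sqrt(6 + 2*7*(-5 + 7)) = sqrt(6 + 2*7*2) = sqrt(6 + 28) = sqrt(34) ≈ 5.8309)
(Q(3, -1) + z)**2 = (0 + sqrt(34))**2 = (sqrt(34))**2 = 34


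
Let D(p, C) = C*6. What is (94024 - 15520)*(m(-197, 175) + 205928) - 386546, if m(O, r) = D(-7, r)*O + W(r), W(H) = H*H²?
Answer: 420659607766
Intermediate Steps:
D(p, C) = 6*C
W(H) = H³
m(O, r) = r³ + 6*O*r (m(O, r) = (6*r)*O + r³ = 6*O*r + r³ = r³ + 6*O*r)
(94024 - 15520)*(m(-197, 175) + 205928) - 386546 = (94024 - 15520)*(175*(175² + 6*(-197)) + 205928) - 386546 = 78504*(175*(30625 - 1182) + 205928) - 386546 = 78504*(175*29443 + 205928) - 386546 = 78504*(5152525 + 205928) - 386546 = 78504*5358453 - 386546 = 420659994312 - 386546 = 420659607766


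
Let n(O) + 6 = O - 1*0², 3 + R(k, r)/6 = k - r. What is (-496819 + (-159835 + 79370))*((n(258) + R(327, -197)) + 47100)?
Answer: -29140141752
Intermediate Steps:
R(k, r) = -18 - 6*r + 6*k (R(k, r) = -18 + 6*(k - r) = -18 + (-6*r + 6*k) = -18 - 6*r + 6*k)
n(O) = -6 + O (n(O) = -6 + (O - 1*0²) = -6 + (O - 1*0) = -6 + (O + 0) = -6 + O)
(-496819 + (-159835 + 79370))*((n(258) + R(327, -197)) + 47100) = (-496819 + (-159835 + 79370))*(((-6 + 258) + (-18 - 6*(-197) + 6*327)) + 47100) = (-496819 - 80465)*((252 + (-18 + 1182 + 1962)) + 47100) = -577284*((252 + 3126) + 47100) = -577284*(3378 + 47100) = -577284*50478 = -29140141752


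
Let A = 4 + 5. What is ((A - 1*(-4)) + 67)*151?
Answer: 12080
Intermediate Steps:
A = 9
((A - 1*(-4)) + 67)*151 = ((9 - 1*(-4)) + 67)*151 = ((9 + 4) + 67)*151 = (13 + 67)*151 = 80*151 = 12080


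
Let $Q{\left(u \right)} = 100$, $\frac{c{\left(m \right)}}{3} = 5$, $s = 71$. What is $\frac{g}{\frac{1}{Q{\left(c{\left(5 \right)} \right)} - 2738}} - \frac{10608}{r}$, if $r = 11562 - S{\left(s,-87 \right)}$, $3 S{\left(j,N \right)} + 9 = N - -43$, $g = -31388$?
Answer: $\frac{2876442805192}{34739} \approx 8.2802 \cdot 10^{7}$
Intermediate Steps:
$c{\left(m \right)} = 15$ ($c{\left(m \right)} = 3 \cdot 5 = 15$)
$S{\left(j,N \right)} = \frac{34}{3} + \frac{N}{3}$ ($S{\left(j,N \right)} = -3 + \frac{N - -43}{3} = -3 + \frac{N + 43}{3} = -3 + \frac{43 + N}{3} = -3 + \left(\frac{43}{3} + \frac{N}{3}\right) = \frac{34}{3} + \frac{N}{3}$)
$r = \frac{34739}{3}$ ($r = 11562 - \left(\frac{34}{3} + \frac{1}{3} \left(-87\right)\right) = 11562 - \left(\frac{34}{3} - 29\right) = 11562 - - \frac{53}{3} = 11562 + \frac{53}{3} = \frac{34739}{3} \approx 11580.0$)
$\frac{g}{\frac{1}{Q{\left(c{\left(5 \right)} \right)} - 2738}} - \frac{10608}{r} = - \frac{31388}{\frac{1}{100 - 2738}} - \frac{10608}{\frac{34739}{3}} = - \frac{31388}{\frac{1}{-2638}} - \frac{31824}{34739} = - \frac{31388}{- \frac{1}{2638}} - \frac{31824}{34739} = \left(-31388\right) \left(-2638\right) - \frac{31824}{34739} = 82801544 - \frac{31824}{34739} = \frac{2876442805192}{34739}$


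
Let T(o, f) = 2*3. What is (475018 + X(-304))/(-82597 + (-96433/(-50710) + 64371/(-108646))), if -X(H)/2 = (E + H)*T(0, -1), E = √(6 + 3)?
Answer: -329622828229475/56881986524214 ≈ -5.7949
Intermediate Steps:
E = 3 (E = √9 = 3)
T(o, f) = 6
X(H) = -36 - 12*H (X(H) = -2*(3 + H)*6 = -2*(18 + 6*H) = -36 - 12*H)
(475018 + X(-304))/(-82597 + (-96433/(-50710) + 64371/(-108646))) = (475018 + (-36 - 12*(-304)))/(-82597 + (-96433/(-50710) + 64371/(-108646))) = (475018 + (-36 + 3648))/(-82597 + (-96433*(-1/50710) + 64371*(-1/108646))) = (475018 + 3612)/(-82597 + (96433/50710 - 64371/108646)) = 478630/(-82597 + 1803201577/1377359665) = 478630/(-113763973048428/1377359665) = 478630*(-1377359665/113763973048428) = -329622828229475/56881986524214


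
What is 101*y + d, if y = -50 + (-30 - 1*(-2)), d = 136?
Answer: -7742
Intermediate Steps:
y = -78 (y = -50 + (-30 + 2) = -50 - 28 = -78)
101*y + d = 101*(-78) + 136 = -7878 + 136 = -7742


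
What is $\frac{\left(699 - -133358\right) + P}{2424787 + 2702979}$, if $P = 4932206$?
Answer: $\frac{5066263}{5127766} \approx 0.98801$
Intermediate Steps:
$\frac{\left(699 - -133358\right) + P}{2424787 + 2702979} = \frac{\left(699 - -133358\right) + 4932206}{2424787 + 2702979} = \frac{\left(699 + 133358\right) + 4932206}{5127766} = \left(134057 + 4932206\right) \frac{1}{5127766} = 5066263 \cdot \frac{1}{5127766} = \frac{5066263}{5127766}$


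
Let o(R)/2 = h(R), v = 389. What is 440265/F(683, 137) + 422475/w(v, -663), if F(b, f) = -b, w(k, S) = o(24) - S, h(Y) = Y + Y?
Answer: -15203570/172799 ≈ -87.984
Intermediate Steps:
h(Y) = 2*Y
o(R) = 4*R (o(R) = 2*(2*R) = 4*R)
w(k, S) = 96 - S (w(k, S) = 4*24 - S = 96 - S)
440265/F(683, 137) + 422475/w(v, -663) = 440265/((-1*683)) + 422475/(96 - 1*(-663)) = 440265/(-683) + 422475/(96 + 663) = 440265*(-1/683) + 422475/759 = -440265/683 + 422475*(1/759) = -440265/683 + 140825/253 = -15203570/172799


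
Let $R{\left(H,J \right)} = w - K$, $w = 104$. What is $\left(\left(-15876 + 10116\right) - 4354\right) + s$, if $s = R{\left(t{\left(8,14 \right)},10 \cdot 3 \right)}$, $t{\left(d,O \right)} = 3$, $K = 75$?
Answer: $-10085$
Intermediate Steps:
$R{\left(H,J \right)} = 29$ ($R{\left(H,J \right)} = 104 - 75 = 29$)
$s = 29$
$\left(\left(-15876 + 10116\right) - 4354\right) + s = \left(\left(-15876 + 10116\right) - 4354\right) + 29 = \left(-5760 - 4354\right) + 29 = -10114 + 29 = -10085$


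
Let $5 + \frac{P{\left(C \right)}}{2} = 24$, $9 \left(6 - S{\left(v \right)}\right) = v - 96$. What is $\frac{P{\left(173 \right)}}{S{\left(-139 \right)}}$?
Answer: $\frac{342}{289} \approx 1.1834$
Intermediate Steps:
$S{\left(v \right)} = \frac{50}{3} - \frac{v}{9}$ ($S{\left(v \right)} = 6 - \frac{v - 96}{9} = 6 - \frac{-96 + v}{9} = 6 - \left(- \frac{32}{3} + \frac{v}{9}\right) = \frac{50}{3} - \frac{v}{9}$)
$P{\left(C \right)} = 38$ ($P{\left(C \right)} = -10 + 2 \cdot 24 = -10 + 48 = 38$)
$\frac{P{\left(173 \right)}}{S{\left(-139 \right)}} = \frac{38}{\frac{50}{3} - - \frac{139}{9}} = \frac{38}{\frac{50}{3} + \frac{139}{9}} = \frac{38}{\frac{289}{9}} = 38 \cdot \frac{9}{289} = \frac{342}{289}$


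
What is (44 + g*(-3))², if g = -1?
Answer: 2209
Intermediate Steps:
(44 + g*(-3))² = (44 - 1*(-3))² = (44 + 3)² = 47² = 2209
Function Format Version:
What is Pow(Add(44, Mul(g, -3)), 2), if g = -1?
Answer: 2209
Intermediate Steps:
Pow(Add(44, Mul(g, -3)), 2) = Pow(Add(44, Mul(-1, -3)), 2) = Pow(Add(44, 3), 2) = Pow(47, 2) = 2209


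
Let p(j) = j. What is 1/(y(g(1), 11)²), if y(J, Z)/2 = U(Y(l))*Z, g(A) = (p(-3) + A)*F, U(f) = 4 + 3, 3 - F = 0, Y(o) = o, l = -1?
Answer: 1/23716 ≈ 4.2166e-5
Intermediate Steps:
F = 3 (F = 3 - 1*0 = 3 + 0 = 3)
U(f) = 7
g(A) = -9 + 3*A (g(A) = (-3 + A)*3 = -9 + 3*A)
y(J, Z) = 14*Z (y(J, Z) = 2*(7*Z) = 14*Z)
1/(y(g(1), 11)²) = 1/((14*11)²) = 1/(154²) = 1/23716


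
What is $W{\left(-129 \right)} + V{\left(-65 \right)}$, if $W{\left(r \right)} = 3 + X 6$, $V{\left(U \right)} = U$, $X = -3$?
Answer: $-80$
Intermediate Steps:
$W{\left(r \right)} = -15$ ($W{\left(r \right)} = 3 - 18 = -15$)
$W{\left(-129 \right)} + V{\left(-65 \right)} = -15 - 65 = -80$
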